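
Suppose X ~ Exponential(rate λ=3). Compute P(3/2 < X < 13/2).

P(3/2 < X < 13/2) = ∫_{3/2}^{13/2} f(x) dx
where f(x) = 3 e^{- 3 x}
= - \frac{1 - e^{15}}{e^{\frac{39}{2}}}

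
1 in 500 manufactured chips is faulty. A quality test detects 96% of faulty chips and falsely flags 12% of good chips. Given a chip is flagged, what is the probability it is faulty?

Let D = the rare event, + = positive/flagged.
P(D) = 1/500
P(+|D) = 96/100 = 24/25
P(+|D') = 12/100 = 3/25
P(+) = P(+|D)P(D) + P(+|D')P(D')
     = \frac{24}{25} × \frac{1}{500} + \frac{3}{25} × \frac{499}{500}
     = \frac{1521}{12500}
P(D|+) = P(+|D)P(D)/P(+) = \frac{8}{507}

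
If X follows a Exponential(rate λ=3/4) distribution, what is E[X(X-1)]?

E[X(X-1)] = E[X² - X] = E[X²] - E[X]
E[X] = \frac{4}{3}
E[X²] = Var(X) + (E[X])² = \frac{16}{9} + (\frac{4}{3})² = \frac{32}{9}
E[X(X-1)] = \frac{32}{9} - \frac{4}{3} = \frac{20}{9}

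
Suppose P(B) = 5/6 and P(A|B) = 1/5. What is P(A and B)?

By definition, P(A|B) = P(A ∩ B) / P(B)
So P(A ∩ B) = P(A|B) × P(B)
= 1/5 × 5/6
= 1/6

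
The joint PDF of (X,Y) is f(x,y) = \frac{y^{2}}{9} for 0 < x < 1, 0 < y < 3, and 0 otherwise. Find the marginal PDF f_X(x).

f_X(x) = ∫_0^3 f(x,y) dy
= ∫_0^3 \frac{y^{2}}{9} dy
= 1 for 0 < x < 1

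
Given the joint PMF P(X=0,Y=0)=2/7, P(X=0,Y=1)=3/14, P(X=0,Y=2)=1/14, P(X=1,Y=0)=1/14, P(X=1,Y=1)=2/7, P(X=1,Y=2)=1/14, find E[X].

First find marginal of X:
P(X=0) = 4/7
P(X=1) = 3/7
E[X] = 0 × 4/7 + 1 × 3/7 = 3/7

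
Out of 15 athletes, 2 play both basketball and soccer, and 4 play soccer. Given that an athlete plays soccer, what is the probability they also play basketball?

P(A ∩ B) = 2/15
P(B) = 4/15
P(A|B) = P(A ∩ B) / P(B) = (2/15) / (4/15) = 1/2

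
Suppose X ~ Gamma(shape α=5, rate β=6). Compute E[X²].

Using the identity E[X²] = Var(X) + (E[X])²:
E[X] = \frac{5}{6}
Var(X) = \frac{5}{36}
E[X²] = \frac{5}{36} + (\frac{5}{6})²
= \frac{5}{6}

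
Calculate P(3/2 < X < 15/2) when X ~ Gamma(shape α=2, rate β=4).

P(3/2 < X < 15/2) = ∫_{3/2}^{15/2} f(x) dx
where f(x) = 16 x e^{- 4 x}
= \frac{-31 + 7 e^{24}}{e^{30}}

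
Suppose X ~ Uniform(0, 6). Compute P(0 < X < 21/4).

P(0 < X < 21/4) = ∫_{0}^{21/4} f(x) dx
where f(x) = \frac{1}{6}
= \frac{7}{8}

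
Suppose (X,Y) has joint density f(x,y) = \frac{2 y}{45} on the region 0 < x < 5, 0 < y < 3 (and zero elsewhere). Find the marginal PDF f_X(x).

f_X(x) = ∫_0^3 f(x,y) dy
= ∫_0^3 \frac{2 y}{45} dy
= \frac{1}{5} for 0 < x < 5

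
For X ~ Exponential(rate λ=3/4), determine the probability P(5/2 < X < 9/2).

P(5/2 < X < 9/2) = ∫_{5/2}^{9/2} f(x) dx
where f(x) = \frac{3 e^{- \frac{3 x}{4}}}{4}
= - \frac{1 - e^{\frac{3}{2}}}{e^{\frac{27}{8}}}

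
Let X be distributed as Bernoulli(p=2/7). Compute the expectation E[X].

For X ~ Bernoulli(p=2/7), the expected value is:
E[X] = \frac{2}{7}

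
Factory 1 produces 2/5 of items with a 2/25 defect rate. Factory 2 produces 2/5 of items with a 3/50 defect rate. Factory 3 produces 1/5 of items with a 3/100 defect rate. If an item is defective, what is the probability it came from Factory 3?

Using Bayes' theorem:
P(F1) = 2/5, P(D|F1) = 2/25
P(F2) = 2/5, P(D|F2) = 3/50
P(F3) = 1/5, P(D|F3) = 3/100
P(D) = P(D|F1)P(F1) + P(D|F2)P(F2) + P(D|F3)P(F3)
     = \frac{31}{500}
P(F3|D) = P(D|F3)P(F3) / P(D)
= \frac{3}{31}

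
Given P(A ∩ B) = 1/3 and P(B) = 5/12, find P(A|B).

P(A|B) = P(A ∩ B) / P(B)
= (1/3) / (5/12)
= 4/5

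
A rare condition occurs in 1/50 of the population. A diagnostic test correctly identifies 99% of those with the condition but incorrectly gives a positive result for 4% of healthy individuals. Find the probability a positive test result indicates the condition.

Let D = the rare event, + = positive/flagged.
P(D) = 1/50
P(+|D) = 99/100
P(+|D') = 4/100 = 1/25
P(+) = P(+|D)P(D) + P(+|D')P(D')
     = \frac{99}{100} × \frac{1}{50} + \frac{1}{25} × \frac{49}{50}
     = \frac{59}{1000}
P(D|+) = P(+|D)P(D)/P(+) = \frac{99}{295}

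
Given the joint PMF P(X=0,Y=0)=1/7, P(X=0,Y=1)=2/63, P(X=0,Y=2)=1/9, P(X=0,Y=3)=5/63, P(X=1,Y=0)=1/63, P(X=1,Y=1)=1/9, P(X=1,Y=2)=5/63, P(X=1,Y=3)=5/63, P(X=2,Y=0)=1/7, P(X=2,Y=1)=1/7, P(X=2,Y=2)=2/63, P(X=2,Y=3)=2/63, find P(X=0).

P(X=0) = P(X=0,Y=0) + P(X=0,Y=1) + P(X=0,Y=2) + P(X=0,Y=3)
= 1/7 + 2/63 + 1/9 + 5/63
= 23/63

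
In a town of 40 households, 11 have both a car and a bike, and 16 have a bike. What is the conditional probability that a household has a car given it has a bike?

P(A ∩ B) = 11/40
P(B) = 16/40 = 2/5
P(A|B) = P(A ∩ B) / P(B) = (11/40) / (2/5) = 11/16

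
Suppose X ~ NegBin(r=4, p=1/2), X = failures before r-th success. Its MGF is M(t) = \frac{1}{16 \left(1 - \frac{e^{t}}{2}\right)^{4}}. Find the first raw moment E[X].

To find E[X], compute M^(1)(0):
M^(1)(t) = \frac{e^{t}}{8 \left(1 - \frac{e^{t}}{2}\right)^{5}}
M^(1)(0) = 4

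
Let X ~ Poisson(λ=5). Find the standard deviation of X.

For X ~ Poisson(λ=5):
Var(X) = 5
SD(X) = √(Var(X)) = √(5) = \sqrt{5}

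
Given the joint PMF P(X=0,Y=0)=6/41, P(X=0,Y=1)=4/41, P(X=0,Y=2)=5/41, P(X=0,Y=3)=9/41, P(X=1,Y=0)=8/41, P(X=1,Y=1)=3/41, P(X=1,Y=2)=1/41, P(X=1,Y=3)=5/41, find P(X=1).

P(X=1) = P(X=1,Y=0) + P(X=1,Y=1) + P(X=1,Y=2) + P(X=1,Y=3)
= 8/41 + 3/41 + 1/41 + 5/41
= 17/41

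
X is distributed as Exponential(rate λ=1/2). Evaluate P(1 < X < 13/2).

P(1 < X < 13/2) = ∫_{1}^{13/2} f(x) dx
where f(x) = \frac{e^{- \frac{x}{2}}}{2}
= - \frac{1}{e^{\frac{13}{4}}} + e^{- \frac{1}{2}}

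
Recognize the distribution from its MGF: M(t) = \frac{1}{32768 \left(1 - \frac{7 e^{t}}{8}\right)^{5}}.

The MGF M(t) = \frac{1}{32768 \left(1 - \frac{7 e^{t}}{8}\right)^{5}} is the standard form for the NegativeBinomial distribution.
Comparing with the known MGF formula identifies: NegBin(r=5, p=1/8), X = failures before r-th success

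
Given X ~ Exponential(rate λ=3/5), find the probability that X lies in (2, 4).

P(2 < X < 4) = ∫_{2}^{4} f(x) dx
where f(x) = \frac{3 e^{- \frac{3 x}{5}}}{5}
= - \frac{1 - e^{\frac{6}{5}}}{e^{\frac{12}{5}}}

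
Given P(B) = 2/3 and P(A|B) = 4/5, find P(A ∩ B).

By definition, P(A|B) = P(A ∩ B) / P(B)
So P(A ∩ B) = P(A|B) × P(B)
= 4/5 × 2/3
= 8/15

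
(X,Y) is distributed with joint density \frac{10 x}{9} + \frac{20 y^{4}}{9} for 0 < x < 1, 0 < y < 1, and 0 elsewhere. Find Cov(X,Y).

E[XY] = ∫∫ xy × f(x,y) dx dy = \frac{10}{27}
E[X] = \frac{16}{27}
E[Y] = \frac{35}{54}
Cov(X,Y) = E[XY] - E[X]E[Y] = - \frac{10}{729}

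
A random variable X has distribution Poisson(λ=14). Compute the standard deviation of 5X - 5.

For X ~ Poisson(λ=14):
Var(X) = 14
SD(X) = √(Var(X)) = √(14) = \sqrt{14}
SD(5X - 5) = |5| × SD(X) = 5 × \sqrt{14} = 5 \sqrt{14}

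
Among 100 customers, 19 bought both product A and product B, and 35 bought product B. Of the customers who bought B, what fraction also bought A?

P(A ∩ B) = 19/100
P(B) = 35/100 = 7/20
P(A|B) = P(A ∩ B) / P(B) = (19/100) / (7/20) = 19/35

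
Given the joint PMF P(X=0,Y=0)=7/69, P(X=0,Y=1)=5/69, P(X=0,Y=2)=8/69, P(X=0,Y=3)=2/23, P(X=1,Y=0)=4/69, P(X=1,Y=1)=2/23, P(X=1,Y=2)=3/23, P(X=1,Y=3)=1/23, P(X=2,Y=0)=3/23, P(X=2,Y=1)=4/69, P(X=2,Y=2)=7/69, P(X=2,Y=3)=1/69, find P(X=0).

P(X=0) = P(X=0,Y=0) + P(X=0,Y=1) + P(X=0,Y=2) + P(X=0,Y=3)
= 7/69 + 5/69 + 8/69 + 2/23
= 26/69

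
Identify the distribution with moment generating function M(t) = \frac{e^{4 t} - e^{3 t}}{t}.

The MGF M(t) = \frac{e^{4 t} - e^{3 t}}{t} is the standard form for the Uniform distribution.
Comparing with the known MGF formula identifies: Uniform(3, 4)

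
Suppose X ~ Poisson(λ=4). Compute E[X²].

Using the identity E[X²] = Var(X) + (E[X])²:
E[X] = 4
Var(X) = 4
E[X²] = 4 + (4)²
= 20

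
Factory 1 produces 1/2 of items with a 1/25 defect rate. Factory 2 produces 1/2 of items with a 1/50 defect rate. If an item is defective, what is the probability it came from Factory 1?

Using Bayes' theorem:
P(F1) = 1/2, P(D|F1) = 1/25
P(F2) = 1/2, P(D|F2) = 1/50
P(D) = P(D|F1)P(F1) + P(D|F2)P(F2)
     = \frac{3}{100}
P(F1|D) = P(D|F1)P(F1) / P(D)
= \frac{2}{3}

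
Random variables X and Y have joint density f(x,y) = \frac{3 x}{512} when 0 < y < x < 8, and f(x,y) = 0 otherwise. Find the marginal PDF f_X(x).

f_X(x) = ∫_0^x \frac{3 x}{512} dy = \frac{3 x^{2}}{512}
for 0 < x < 8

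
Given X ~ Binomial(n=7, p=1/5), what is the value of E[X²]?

Using the identity E[X²] = Var(X) + (E[X])²:
E[X] = \frac{7}{5}
Var(X) = \frac{28}{25}
E[X²] = \frac{28}{25} + (\frac{7}{5})²
= \frac{77}{25}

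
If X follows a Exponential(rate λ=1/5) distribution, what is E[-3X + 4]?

For X ~ Exponential(rate λ=1/5):
E[X] = 5
E[-3X + 4] = -3 × E[X] + 4 = -11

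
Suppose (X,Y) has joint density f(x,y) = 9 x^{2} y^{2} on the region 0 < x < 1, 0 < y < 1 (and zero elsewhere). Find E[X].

E[X] = ∫_0^1 ∫_0^1 x × f(x,y) dy dx
= ∫_0^1 ∫_0^1 x × (9 x^{2} y^{2}) dy dx
= \frac{3}{4}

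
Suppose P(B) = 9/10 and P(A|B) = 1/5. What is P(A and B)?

By definition, P(A|B) = P(A ∩ B) / P(B)
So P(A ∩ B) = P(A|B) × P(B)
= 1/5 × 9/10
= 9/50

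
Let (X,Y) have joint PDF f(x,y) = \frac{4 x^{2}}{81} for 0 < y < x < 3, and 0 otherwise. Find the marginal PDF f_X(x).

f_X(x) = ∫_0^x \frac{4 x^{2}}{81} dy = \frac{4 x^{3}}{81}
for 0 < x < 3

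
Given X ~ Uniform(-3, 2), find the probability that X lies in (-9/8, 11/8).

P(-9/8 < X < 11/8) = ∫_{-9/8}^{11/8} f(x) dx
where f(x) = \frac{1}{5}
= \frac{1}{2}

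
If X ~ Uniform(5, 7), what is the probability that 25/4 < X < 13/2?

P(25/4 < X < 13/2) = ∫_{25/4}^{13/2} f(x) dx
where f(x) = \frac{1}{2}
= \frac{1}{8}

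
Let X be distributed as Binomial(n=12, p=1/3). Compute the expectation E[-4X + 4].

For X ~ Binomial(n=12, p=1/3):
E[X] = 4
E[-4X + 4] = -4 × E[X] + 4 = -12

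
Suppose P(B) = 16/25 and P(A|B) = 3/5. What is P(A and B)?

By definition, P(A|B) = P(A ∩ B) / P(B)
So P(A ∩ B) = P(A|B) × P(B)
= 3/5 × 16/25
= 48/125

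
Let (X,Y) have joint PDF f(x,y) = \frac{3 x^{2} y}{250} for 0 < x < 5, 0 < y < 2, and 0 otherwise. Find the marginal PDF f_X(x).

f_X(x) = ∫_0^2 f(x,y) dy
= ∫_0^2 \frac{3 x^{2} y}{250} dy
= \frac{3 x^{2}}{125} for 0 < x < 5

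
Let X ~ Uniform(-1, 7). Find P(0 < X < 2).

P(0 < X < 2) = ∫_{0}^{2} f(x) dx
where f(x) = \frac{1}{8}
= \frac{1}{4}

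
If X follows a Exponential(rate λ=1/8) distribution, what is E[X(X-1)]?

E[X(X-1)] = E[X² - X] = E[X²] - E[X]
E[X] = 8
E[X²] = Var(X) + (E[X])² = 64 + (8)² = 128
E[X(X-1)] = 128 - 8 = 120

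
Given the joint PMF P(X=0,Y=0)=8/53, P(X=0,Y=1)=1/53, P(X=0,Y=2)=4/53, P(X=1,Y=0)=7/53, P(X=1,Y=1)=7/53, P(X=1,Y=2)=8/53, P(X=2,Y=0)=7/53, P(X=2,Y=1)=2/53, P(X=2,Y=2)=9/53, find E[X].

First find marginal of X:
P(X=0) = 13/53
P(X=1) = 22/53
P(X=2) = 18/53
E[X] = 0 × 13/53 + 1 × 22/53 + 2 × 18/53 = 58/53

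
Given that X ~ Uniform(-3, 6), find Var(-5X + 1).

For X ~ Uniform(-3, 6):
Var(X) = \frac{27}{4}
Var(-5X + 1) = (-5)² × Var(X) = 25 × \frac{27}{4} = \frac{675}{4}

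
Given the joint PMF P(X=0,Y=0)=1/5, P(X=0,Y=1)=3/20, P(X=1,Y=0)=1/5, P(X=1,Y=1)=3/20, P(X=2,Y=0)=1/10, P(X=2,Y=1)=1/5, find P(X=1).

P(X=1) = P(X=1,Y=0) + P(X=1,Y=1)
= 1/5 + 3/20
= 7/20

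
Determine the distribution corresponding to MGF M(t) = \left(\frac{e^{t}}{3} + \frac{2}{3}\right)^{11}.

The MGF M(t) = \left(\frac{e^{t}}{3} + \frac{2}{3}\right)^{11} is the standard form for the Binomial distribution.
Comparing with the known MGF formula identifies: Binomial(n=11, p=1/3)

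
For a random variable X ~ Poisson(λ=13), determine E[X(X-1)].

E[X(X-1)] = E[X² - X] = E[X²] - E[X]
E[X] = 13
E[X²] = Var(X) + (E[X])² = 13 + (13)² = 182
E[X(X-1)] = 182 - 13 = 169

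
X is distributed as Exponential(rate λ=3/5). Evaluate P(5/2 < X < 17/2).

P(5/2 < X < 17/2) = ∫_{5/2}^{17/2} f(x) dx
where f(x) = \frac{3 e^{- \frac{3 x}{5}}}{5}
= - \frac{1}{e^{\frac{51}{10}}} + e^{- \frac{3}{2}}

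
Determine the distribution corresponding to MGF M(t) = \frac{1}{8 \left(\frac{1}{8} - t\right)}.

The MGF M(t) = \frac{1}{8 \left(\frac{1}{8} - t\right)} is the standard form for the Exponential distribution.
Comparing with the known MGF formula identifies: Exponential(rate λ=1/8)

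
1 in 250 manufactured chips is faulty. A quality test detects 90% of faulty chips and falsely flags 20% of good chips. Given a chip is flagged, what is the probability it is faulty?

Let D = the rare event, + = positive/flagged.
P(D) = 1/250
P(+|D) = 90/100 = 9/10
P(+|D') = 20/100 = 1/5
P(+) = P(+|D)P(D) + P(+|D')P(D')
     = \frac{9}{10} × \frac{1}{250} + \frac{1}{5} × \frac{249}{250}
     = \frac{507}{2500}
P(D|+) = P(+|D)P(D)/P(+) = \frac{3}{169}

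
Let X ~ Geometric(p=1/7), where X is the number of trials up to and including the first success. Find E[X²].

Using the identity E[X²] = Var(X) + (E[X])²:
E[X] = 7
Var(X) = 42
E[X²] = 42 + (7)²
= 91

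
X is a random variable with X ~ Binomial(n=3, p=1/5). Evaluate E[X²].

Using the identity E[X²] = Var(X) + (E[X])²:
E[X] = \frac{3}{5}
Var(X) = \frac{12}{25}
E[X²] = \frac{12}{25} + (\frac{3}{5})²
= \frac{21}{25}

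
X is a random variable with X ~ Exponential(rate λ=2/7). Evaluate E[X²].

Using the identity E[X²] = Var(X) + (E[X])²:
E[X] = \frac{7}{2}
Var(X) = \frac{49}{4}
E[X²] = \frac{49}{4} + (\frac{7}{2})²
= \frac{49}{2}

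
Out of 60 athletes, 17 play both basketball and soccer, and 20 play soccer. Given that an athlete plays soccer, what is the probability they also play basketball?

P(A ∩ B) = 17/60
P(B) = 20/60 = 1/3
P(A|B) = P(A ∩ B) / P(B) = (17/60) / (1/3) = 17/20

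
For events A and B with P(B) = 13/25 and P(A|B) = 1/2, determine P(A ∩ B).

By definition, P(A|B) = P(A ∩ B) / P(B)
So P(A ∩ B) = P(A|B) × P(B)
= 1/2 × 13/25
= 13/50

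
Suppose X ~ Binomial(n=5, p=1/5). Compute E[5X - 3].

For X ~ Binomial(n=5, p=1/5):
E[X] = 1
E[5X - 3] = 5 × E[X] - 3 = 2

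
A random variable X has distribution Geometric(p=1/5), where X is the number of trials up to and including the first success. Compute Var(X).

For X ~ Geometric(p=1/5), where X is the number of trials up to and including the first success:
Var(X) = 20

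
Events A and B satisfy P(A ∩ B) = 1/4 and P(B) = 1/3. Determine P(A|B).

P(A|B) = P(A ∩ B) / P(B)
= (1/4) / (1/3)
= 3/4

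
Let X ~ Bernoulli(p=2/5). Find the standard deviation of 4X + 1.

For X ~ Bernoulli(p=2/5):
Var(X) = \frac{6}{25}
SD(X) = √(Var(X)) = √(\frac{6}{25}) = \frac{\sqrt{6}}{5}
SD(4X + 1) = |4| × SD(X) = 4 × \frac{\sqrt{6}}{5} = \frac{4 \sqrt{6}}{5}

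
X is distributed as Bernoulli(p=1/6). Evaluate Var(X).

For X ~ Bernoulli(p=1/6):
Var(X) = \frac{5}{36}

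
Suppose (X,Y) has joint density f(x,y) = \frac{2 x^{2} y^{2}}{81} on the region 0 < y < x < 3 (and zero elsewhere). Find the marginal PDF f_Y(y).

f_Y(y) = ∫_y^3 \frac{2 x^{2} y^{2}}{81} dx = \frac{2 y^{2} \left(27 - y^{3}\right)}{243}
for 0 < y < 3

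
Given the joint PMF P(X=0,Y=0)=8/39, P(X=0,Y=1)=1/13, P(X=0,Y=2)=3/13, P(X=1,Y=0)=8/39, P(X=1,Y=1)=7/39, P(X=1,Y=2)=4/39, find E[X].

First find marginal of X:
P(X=0) = 20/39
P(X=1) = 19/39
E[X] = 0 × 20/39 + 1 × 19/39 = 19/39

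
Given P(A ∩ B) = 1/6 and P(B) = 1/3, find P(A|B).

P(A|B) = P(A ∩ B) / P(B)
= (1/6) / (1/3)
= 1/2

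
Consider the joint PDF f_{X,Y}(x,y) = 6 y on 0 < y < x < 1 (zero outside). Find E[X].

f_X(x) = ∫_0^x 6 y dy = 3 x^{2}
E[X] = ∫_0^1 x × (3 x^{2}) dx = \frac{3}{4}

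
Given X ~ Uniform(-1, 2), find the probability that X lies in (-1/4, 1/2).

P(-1/4 < X < 1/2) = ∫_{-1/4}^{1/2} f(x) dx
where f(x) = \frac{1}{3}
= \frac{1}{4}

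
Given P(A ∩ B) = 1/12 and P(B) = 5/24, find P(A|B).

P(A|B) = P(A ∩ B) / P(B)
= (1/12) / (5/24)
= 2/5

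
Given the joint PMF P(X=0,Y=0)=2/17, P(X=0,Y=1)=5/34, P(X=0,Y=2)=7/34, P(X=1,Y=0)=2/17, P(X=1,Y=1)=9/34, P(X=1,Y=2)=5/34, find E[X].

First find marginal of X:
P(X=0) = 8/17
P(X=1) = 9/17
E[X] = 0 × 8/17 + 1 × 9/17 = 9/17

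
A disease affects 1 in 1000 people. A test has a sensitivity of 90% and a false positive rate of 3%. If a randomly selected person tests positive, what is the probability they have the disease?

Let D = the rare event, + = positive/flagged.
P(D) = 1/1000
P(+|D) = 90/100 = 9/10
P(+|D') = 3/100
P(+) = P(+|D)P(D) + P(+|D')P(D')
     = \frac{9}{10} × \frac{1}{1000} + \frac{3}{100} × \frac{999}{1000}
     = \frac{3087}{100000}
P(D|+) = P(+|D)P(D)/P(+) = \frac{10}{343}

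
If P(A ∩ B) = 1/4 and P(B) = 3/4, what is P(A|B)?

P(A|B) = P(A ∩ B) / P(B)
= (1/4) / (3/4)
= 1/3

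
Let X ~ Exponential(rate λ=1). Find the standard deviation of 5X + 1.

For X ~ Exponential(rate λ=1):
Var(X) = 1
SD(X) = √(Var(X)) = √(1) = 1
SD(5X + 1) = |5| × SD(X) = 5 × 1 = 5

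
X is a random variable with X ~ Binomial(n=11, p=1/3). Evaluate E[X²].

Using the identity E[X²] = Var(X) + (E[X])²:
E[X] = \frac{11}{3}
Var(X) = \frac{22}{9}
E[X²] = \frac{22}{9} + (\frac{11}{3})²
= \frac{143}{9}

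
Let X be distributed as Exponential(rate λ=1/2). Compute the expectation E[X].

For X ~ Exponential(rate λ=1/2), the expected value is:
E[X] = 2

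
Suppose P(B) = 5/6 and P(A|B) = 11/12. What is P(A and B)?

By definition, P(A|B) = P(A ∩ B) / P(B)
So P(A ∩ B) = P(A|B) × P(B)
= 11/12 × 5/6
= 55/72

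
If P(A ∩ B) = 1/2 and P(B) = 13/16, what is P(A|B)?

P(A|B) = P(A ∩ B) / P(B)
= (1/2) / (13/16)
= 8/13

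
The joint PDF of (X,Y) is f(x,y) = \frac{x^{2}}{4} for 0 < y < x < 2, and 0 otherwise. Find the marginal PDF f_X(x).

f_X(x) = ∫_0^x \frac{x^{2}}{4} dy = \frac{x^{3}}{4}
for 0 < x < 2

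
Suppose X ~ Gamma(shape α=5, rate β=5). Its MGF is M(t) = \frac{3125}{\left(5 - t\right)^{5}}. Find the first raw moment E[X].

To find E[X], compute M^(1)(0):
M^(1)(t) = \frac{15625}{\left(5 - t\right)^{6}}
M^(1)(0) = 1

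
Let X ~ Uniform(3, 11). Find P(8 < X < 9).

P(8 < X < 9) = ∫_{8}^{9} f(x) dx
where f(x) = \frac{1}{8}
= \frac{1}{8}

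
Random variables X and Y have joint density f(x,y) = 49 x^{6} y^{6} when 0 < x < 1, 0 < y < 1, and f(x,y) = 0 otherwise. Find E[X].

E[X] = ∫_0^1 ∫_0^1 x × f(x,y) dy dx
= ∫_0^1 ∫_0^1 x × (49 x^{6} y^{6}) dy dx
= \frac{7}{8}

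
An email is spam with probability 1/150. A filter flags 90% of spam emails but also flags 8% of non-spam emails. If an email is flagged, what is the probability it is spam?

Let D = the rare event, + = positive/flagged.
P(D) = 1/150
P(+|D) = 90/100 = 9/10
P(+|D') = 8/100 = 2/25
P(+) = P(+|D)P(D) + P(+|D')P(D')
     = \frac{9}{10} × \frac{1}{150} + \frac{2}{25} × \frac{149}{150}
     = \frac{641}{7500}
P(D|+) = P(+|D)P(D)/P(+) = \frac{45}{641}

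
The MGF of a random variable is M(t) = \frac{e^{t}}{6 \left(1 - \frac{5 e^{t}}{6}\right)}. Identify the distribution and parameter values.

The MGF M(t) = \frac{e^{t}}{6 \left(1 - \frac{5 e^{t}}{6}\right)} is the standard form for the Geometric distribution.
Comparing with the known MGF formula identifies: Geometric(p=1/6), X = trial number of first success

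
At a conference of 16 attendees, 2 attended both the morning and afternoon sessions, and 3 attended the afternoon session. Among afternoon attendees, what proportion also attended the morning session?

P(A ∩ B) = 2/16 = 1/8
P(B) = 3/16
P(A|B) = P(A ∩ B) / P(B) = (1/8) / (3/16) = 2/3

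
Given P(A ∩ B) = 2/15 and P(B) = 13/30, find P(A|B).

P(A|B) = P(A ∩ B) / P(B)
= (2/15) / (13/30)
= 4/13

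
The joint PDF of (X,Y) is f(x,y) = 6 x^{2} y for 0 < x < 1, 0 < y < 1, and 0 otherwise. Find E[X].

E[X] = ∫_0^1 ∫_0^1 x × f(x,y) dy dx
= ∫_0^1 ∫_0^1 x × (6 x^{2} y) dy dx
= \frac{3}{4}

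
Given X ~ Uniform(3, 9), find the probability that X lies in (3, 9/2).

P(3 < X < 9/2) = ∫_{3}^{9/2} f(x) dx
where f(x) = \frac{1}{6}
= \frac{1}{4}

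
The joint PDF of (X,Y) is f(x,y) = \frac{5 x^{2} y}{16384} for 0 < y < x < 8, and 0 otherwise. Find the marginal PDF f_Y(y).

f_Y(y) = ∫_y^8 \frac{5 x^{2} y}{16384} dx = \frac{5 y \left(512 - y^{3}\right)}{49152}
for 0 < y < 8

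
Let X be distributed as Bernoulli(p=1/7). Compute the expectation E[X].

For X ~ Bernoulli(p=1/7), the expected value is:
E[X] = \frac{1}{7}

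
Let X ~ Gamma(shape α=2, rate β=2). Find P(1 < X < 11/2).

P(1 < X < 11/2) = ∫_{1}^{11/2} f(x) dx
where f(x) = 4 x e^{- 2 x}
= \frac{3 \left(-4 + e^{9}\right)}{e^{11}}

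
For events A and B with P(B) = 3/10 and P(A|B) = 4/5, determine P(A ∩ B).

By definition, P(A|B) = P(A ∩ B) / P(B)
So P(A ∩ B) = P(A|B) × P(B)
= 4/5 × 3/10
= 6/25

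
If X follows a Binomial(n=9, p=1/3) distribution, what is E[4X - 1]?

For X ~ Binomial(n=9, p=1/3):
E[X] = 3
E[4X - 1] = 4 × E[X] - 1 = 11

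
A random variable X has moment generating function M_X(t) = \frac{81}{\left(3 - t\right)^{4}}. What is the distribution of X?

The MGF M(t) = \frac{81}{\left(3 - t\right)^{4}} is the standard form for the Gamma distribution.
Comparing with the known MGF formula identifies: Gamma(shape α=4, rate β=3)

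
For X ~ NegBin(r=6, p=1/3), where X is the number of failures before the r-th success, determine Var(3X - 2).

For X ~ NegBin(r=6, p=1/3), where X is the number of failures before the r-th success:
Var(X) = 36
Var(3X - 2) = (3)² × Var(X) = 9 × 36 = 324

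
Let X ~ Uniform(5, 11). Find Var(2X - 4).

For X ~ Uniform(5, 11):
Var(X) = 3
Var(2X - 4) = (2)² × Var(X) = 4 × 3 = 12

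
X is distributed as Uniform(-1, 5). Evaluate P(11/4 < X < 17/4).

P(11/4 < X < 17/4) = ∫_{11/4}^{17/4} f(x) dx
where f(x) = \frac{1}{6}
= \frac{1}{4}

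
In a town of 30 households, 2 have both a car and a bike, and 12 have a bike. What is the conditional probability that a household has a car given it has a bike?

P(A ∩ B) = 2/30 = 1/15
P(B) = 12/30 = 2/5
P(A|B) = P(A ∩ B) / P(B) = (1/15) / (2/5) = 1/6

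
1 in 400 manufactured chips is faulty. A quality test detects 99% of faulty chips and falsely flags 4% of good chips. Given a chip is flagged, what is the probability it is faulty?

Let D = the rare event, + = positive/flagged.
P(D) = 1/400
P(+|D) = 99/100
P(+|D') = 4/100 = 1/25
P(+) = P(+|D)P(D) + P(+|D')P(D')
     = \frac{99}{100} × \frac{1}{400} + \frac{1}{25} × \frac{399}{400}
     = \frac{339}{8000}
P(D|+) = P(+|D)P(D)/P(+) = \frac{33}{565}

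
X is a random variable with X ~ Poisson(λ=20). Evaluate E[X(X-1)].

E[X(X-1)] = E[X² - X] = E[X²] - E[X]
E[X] = 20
E[X²] = Var(X) + (E[X])² = 20 + (20)² = 420
E[X(X-1)] = 420 - 20 = 400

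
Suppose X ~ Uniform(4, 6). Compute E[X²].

Using the identity E[X²] = Var(X) + (E[X])²:
E[X] = 5
Var(X) = \frac{1}{3}
E[X²] = \frac{1}{3} + (5)²
= \frac{76}{3}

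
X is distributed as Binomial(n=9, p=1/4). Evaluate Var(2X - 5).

For X ~ Binomial(n=9, p=1/4):
Var(X) = \frac{27}{16}
Var(2X - 5) = (2)² × Var(X) = 4 × \frac{27}{16} = \frac{27}{4}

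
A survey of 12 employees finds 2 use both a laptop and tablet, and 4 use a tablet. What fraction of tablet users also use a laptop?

P(A ∩ B) = 2/12 = 1/6
P(B) = 4/12 = 1/3
P(A|B) = P(A ∩ B) / P(B) = (1/6) / (1/3) = 1/2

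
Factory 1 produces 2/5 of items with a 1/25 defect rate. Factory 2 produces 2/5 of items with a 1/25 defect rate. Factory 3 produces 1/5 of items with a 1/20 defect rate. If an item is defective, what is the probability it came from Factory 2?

Using Bayes' theorem:
P(F1) = 2/5, P(D|F1) = 1/25
P(F2) = 2/5, P(D|F2) = 1/25
P(F3) = 1/5, P(D|F3) = 1/20
P(D) = P(D|F1)P(F1) + P(D|F2)P(F2) + P(D|F3)P(F3)
     = \frac{21}{500}
P(F2|D) = P(D|F2)P(F2) / P(D)
= \frac{8}{21}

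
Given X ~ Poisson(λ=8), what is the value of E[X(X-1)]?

E[X(X-1)] = E[X² - X] = E[X²] - E[X]
E[X] = 8
E[X²] = Var(X) + (E[X])² = 8 + (8)² = 72
E[X(X-1)] = 72 - 8 = 64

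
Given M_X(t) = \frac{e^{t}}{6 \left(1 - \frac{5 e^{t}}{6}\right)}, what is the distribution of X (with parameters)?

The MGF M(t) = \frac{e^{t}}{6 \left(1 - \frac{5 e^{t}}{6}\right)} is the standard form for the Geometric distribution.
Comparing with the known MGF formula identifies: Geometric(p=1/6), X = trial number of first success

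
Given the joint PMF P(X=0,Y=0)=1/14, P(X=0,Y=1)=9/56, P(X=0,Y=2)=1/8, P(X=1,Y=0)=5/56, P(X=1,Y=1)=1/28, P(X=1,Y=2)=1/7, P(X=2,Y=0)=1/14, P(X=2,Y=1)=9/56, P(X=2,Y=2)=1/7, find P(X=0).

P(X=0) = P(X=0,Y=0) + P(X=0,Y=1) + P(X=0,Y=2)
= 1/14 + 9/56 + 1/8
= 5/14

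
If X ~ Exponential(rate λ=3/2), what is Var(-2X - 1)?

For X ~ Exponential(rate λ=3/2):
Var(X) = \frac{4}{9}
Var(-2X - 1) = (-2)² × Var(X) = 4 × \frac{4}{9} = \frac{16}{9}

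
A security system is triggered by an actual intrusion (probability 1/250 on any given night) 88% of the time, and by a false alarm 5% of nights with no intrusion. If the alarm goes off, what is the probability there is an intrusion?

Let D = the rare event, + = positive/flagged.
P(D) = 1/250
P(+|D) = 88/100 = 22/25
P(+|D') = 5/100 = 1/20
P(+) = P(+|D)P(D) + P(+|D')P(D')
     = \frac{22}{25} × \frac{1}{250} + \frac{1}{20} × \frac{249}{250}
     = \frac{1333}{25000}
P(D|+) = P(+|D)P(D)/P(+) = \frac{88}{1333}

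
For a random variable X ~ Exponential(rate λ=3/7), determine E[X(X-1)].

E[X(X-1)] = E[X² - X] = E[X²] - E[X]
E[X] = \frac{7}{3}
E[X²] = Var(X) + (E[X])² = \frac{49}{9} + (\frac{7}{3})² = \frac{98}{9}
E[X(X-1)] = \frac{98}{9} - \frac{7}{3} = \frac{77}{9}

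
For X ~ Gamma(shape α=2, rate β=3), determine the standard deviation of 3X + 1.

For X ~ Gamma(shape α=2, rate β=3):
Var(X) = \frac{2}{9}
SD(X) = √(Var(X)) = √(\frac{2}{9}) = \frac{\sqrt{2}}{3}
SD(3X + 1) = |3| × SD(X) = 3 × \frac{\sqrt{2}}{3} = \sqrt{2}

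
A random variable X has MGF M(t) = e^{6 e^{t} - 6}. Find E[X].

To find E[X], compute M^(1)(0):
M^(1)(t) = 6 e^{t} e^{6 e^{t} - 6}
M^(1)(0) = 6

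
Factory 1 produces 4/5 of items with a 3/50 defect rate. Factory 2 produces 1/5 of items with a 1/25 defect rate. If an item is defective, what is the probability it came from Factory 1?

Using Bayes' theorem:
P(F1) = 4/5, P(D|F1) = 3/50
P(F2) = 1/5, P(D|F2) = 1/25
P(D) = P(D|F1)P(F1) + P(D|F2)P(F2)
     = \frac{7}{125}
P(F1|D) = P(D|F1)P(F1) / P(D)
= \frac{6}{7}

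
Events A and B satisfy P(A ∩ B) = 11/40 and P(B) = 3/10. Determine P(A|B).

P(A|B) = P(A ∩ B) / P(B)
= (11/40) / (3/10)
= 11/12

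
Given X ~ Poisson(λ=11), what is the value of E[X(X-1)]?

E[X(X-1)] = E[X² - X] = E[X²] - E[X]
E[X] = 11
E[X²] = Var(X) + (E[X])² = 11 + (11)² = 132
E[X(X-1)] = 132 - 11 = 121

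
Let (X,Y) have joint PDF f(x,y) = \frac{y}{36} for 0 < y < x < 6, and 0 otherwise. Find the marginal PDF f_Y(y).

f_Y(y) = ∫_y^6 \frac{y}{36} dx = \frac{y \left(6 - y\right)}{36}
for 0 < y < 6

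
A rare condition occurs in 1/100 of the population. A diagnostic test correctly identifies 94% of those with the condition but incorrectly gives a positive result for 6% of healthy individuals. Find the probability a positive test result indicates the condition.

Let D = the rare event, + = positive/flagged.
P(D) = 1/100
P(+|D) = 94/100 = 47/50
P(+|D') = 6/100 = 3/50
P(+) = P(+|D)P(D) + P(+|D')P(D')
     = \frac{47}{50} × \frac{1}{100} + \frac{3}{50} × \frac{99}{100}
     = \frac{43}{625}
P(D|+) = P(+|D)P(D)/P(+) = \frac{47}{344}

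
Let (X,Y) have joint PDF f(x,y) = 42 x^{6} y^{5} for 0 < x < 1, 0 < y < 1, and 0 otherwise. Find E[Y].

E[Y] = ∫_0^1 ∫_0^1 y × f(x,y) dx dy
= \frac{6}{7}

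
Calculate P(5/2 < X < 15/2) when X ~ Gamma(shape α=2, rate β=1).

P(5/2 < X < 15/2) = ∫_{5/2}^{15/2} f(x) dx
where f(x) = x e^{- x}
= \frac{-17 + 7 e^{5}}{2 e^{\frac{15}{2}}}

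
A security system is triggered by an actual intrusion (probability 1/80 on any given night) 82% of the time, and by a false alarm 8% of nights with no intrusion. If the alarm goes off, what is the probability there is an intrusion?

Let D = the rare event, + = positive/flagged.
P(D) = 1/80
P(+|D) = 82/100 = 41/50
P(+|D') = 8/100 = 2/25
P(+) = P(+|D)P(D) + P(+|D')P(D')
     = \frac{41}{50} × \frac{1}{80} + \frac{2}{25} × \frac{79}{80}
     = \frac{357}{4000}
P(D|+) = P(+|D)P(D)/P(+) = \frac{41}{357}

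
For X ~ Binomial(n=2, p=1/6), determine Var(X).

For X ~ Binomial(n=2, p=1/6):
Var(X) = \frac{5}{18}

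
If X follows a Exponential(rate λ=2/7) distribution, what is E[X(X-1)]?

E[X(X-1)] = E[X² - X] = E[X²] - E[X]
E[X] = \frac{7}{2}
E[X²] = Var(X) + (E[X])² = \frac{49}{4} + (\frac{7}{2})² = \frac{49}{2}
E[X(X-1)] = \frac{49}{2} - \frac{7}{2} = 21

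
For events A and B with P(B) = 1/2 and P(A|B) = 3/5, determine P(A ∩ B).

By definition, P(A|B) = P(A ∩ B) / P(B)
So P(A ∩ B) = P(A|B) × P(B)
= 3/5 × 1/2
= 3/10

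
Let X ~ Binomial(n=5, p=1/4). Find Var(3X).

For X ~ Binomial(n=5, p=1/4):
Var(X) = \frac{15}{16}
Var(3X) = (3)² × Var(X) = 9 × \frac{15}{16} = \frac{135}{16}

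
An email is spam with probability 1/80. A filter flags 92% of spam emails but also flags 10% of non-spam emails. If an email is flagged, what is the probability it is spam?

Let D = the rare event, + = positive/flagged.
P(D) = 1/80
P(+|D) = 92/100 = 23/25
P(+|D') = 10/100 = 1/10
P(+) = P(+|D)P(D) + P(+|D')P(D')
     = \frac{23}{25} × \frac{1}{80} + \frac{1}{10} × \frac{79}{80}
     = \frac{441}{4000}
P(D|+) = P(+|D)P(D)/P(+) = \frac{46}{441}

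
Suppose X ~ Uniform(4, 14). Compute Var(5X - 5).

For X ~ Uniform(4, 14):
Var(X) = \frac{25}{3}
Var(5X - 5) = (5)² × Var(X) = 25 × \frac{25}{3} = \frac{625}{3}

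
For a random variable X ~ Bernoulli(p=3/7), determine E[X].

For X ~ Bernoulli(p=3/7), the expected value is:
E[X] = \frac{3}{7}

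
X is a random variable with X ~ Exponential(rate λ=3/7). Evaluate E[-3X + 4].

For X ~ Exponential(rate λ=3/7):
E[X] = \frac{7}{3}
E[-3X + 4] = -3 × E[X] + 4 = -3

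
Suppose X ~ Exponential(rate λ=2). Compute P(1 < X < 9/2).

P(1 < X < 9/2) = ∫_{1}^{9/2} f(x) dx
where f(x) = 2 e^{- 2 x}
= - \frac{1 - e^{7}}{e^{9}}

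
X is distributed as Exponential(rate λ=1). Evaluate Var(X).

For X ~ Exponential(rate λ=1):
Var(X) = 1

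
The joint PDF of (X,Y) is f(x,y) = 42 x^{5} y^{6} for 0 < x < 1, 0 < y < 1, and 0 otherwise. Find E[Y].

E[Y] = ∫_0^1 ∫_0^1 y × f(x,y) dx dy
= \frac{7}{8}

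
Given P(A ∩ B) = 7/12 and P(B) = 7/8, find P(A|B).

P(A|B) = P(A ∩ B) / P(B)
= (7/12) / (7/8)
= 2/3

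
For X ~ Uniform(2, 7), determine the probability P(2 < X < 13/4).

P(2 < X < 13/4) = ∫_{2}^{13/4} f(x) dx
where f(x) = \frac{1}{5}
= \frac{1}{4}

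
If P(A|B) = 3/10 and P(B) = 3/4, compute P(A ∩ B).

By definition, P(A|B) = P(A ∩ B) / P(B)
So P(A ∩ B) = P(A|B) × P(B)
= 3/10 × 3/4
= 9/40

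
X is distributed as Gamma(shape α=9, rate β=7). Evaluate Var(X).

For X ~ Gamma(shape α=9, rate β=7):
Var(X) = \frac{9}{49}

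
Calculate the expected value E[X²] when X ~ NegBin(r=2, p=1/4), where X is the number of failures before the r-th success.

Using the identity E[X²] = Var(X) + (E[X])²:
E[X] = 6
Var(X) = 24
E[X²] = 24 + (6)²
= 60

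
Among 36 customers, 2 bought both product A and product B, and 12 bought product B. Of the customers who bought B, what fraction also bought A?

P(A ∩ B) = 2/36 = 1/18
P(B) = 12/36 = 1/3
P(A|B) = P(A ∩ B) / P(B) = (1/18) / (1/3) = 1/6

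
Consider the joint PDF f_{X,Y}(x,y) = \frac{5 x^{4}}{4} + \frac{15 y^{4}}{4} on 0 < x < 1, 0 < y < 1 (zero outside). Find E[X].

E[X] = ∫_0^1 ∫_0^1 x × f(x,y) dy dx
= ∫_0^1 ∫_0^1 x × (\frac{5 x^{4}}{4} + \frac{15 y^{4}}{4}) dy dx
= \frac{7}{12}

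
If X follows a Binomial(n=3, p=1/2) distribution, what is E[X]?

For X ~ Binomial(n=3, p=1/2), the expected value is:
E[X] = \frac{3}{2}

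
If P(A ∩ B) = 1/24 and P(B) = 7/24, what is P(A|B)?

P(A|B) = P(A ∩ B) / P(B)
= (1/24) / (7/24)
= 1/7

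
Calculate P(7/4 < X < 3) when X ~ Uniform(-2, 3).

P(7/4 < X < 3) = ∫_{7/4}^{3} f(x) dx
where f(x) = \frac{1}{5}
= \frac{1}{4}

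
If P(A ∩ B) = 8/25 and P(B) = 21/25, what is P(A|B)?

P(A|B) = P(A ∩ B) / P(B)
= (8/25) / (21/25)
= 8/21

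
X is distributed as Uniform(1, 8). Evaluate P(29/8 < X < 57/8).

P(29/8 < X < 57/8) = ∫_{29/8}^{57/8} f(x) dx
where f(x) = \frac{1}{7}
= \frac{1}{2}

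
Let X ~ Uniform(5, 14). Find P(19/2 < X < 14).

P(19/2 < X < 14) = ∫_{19/2}^{14} f(x) dx
where f(x) = \frac{1}{9}
= \frac{1}{2}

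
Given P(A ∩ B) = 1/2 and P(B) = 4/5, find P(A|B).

P(A|B) = P(A ∩ B) / P(B)
= (1/2) / (4/5)
= 5/8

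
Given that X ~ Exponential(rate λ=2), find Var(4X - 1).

For X ~ Exponential(rate λ=2):
Var(X) = \frac{1}{4}
Var(4X - 1) = (4)² × Var(X) = 16 × \frac{1}{4} = 4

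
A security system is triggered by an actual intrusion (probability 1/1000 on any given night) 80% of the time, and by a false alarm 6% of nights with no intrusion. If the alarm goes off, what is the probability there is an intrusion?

Let D = the rare event, + = positive/flagged.
P(D) = 1/1000
P(+|D) = 80/100 = 4/5
P(+|D') = 6/100 = 3/50
P(+) = P(+|D)P(D) + P(+|D')P(D')
     = \frac{4}{5} × \frac{1}{1000} + \frac{3}{50} × \frac{999}{1000}
     = \frac{3037}{50000}
P(D|+) = P(+|D)P(D)/P(+) = \frac{40}{3037}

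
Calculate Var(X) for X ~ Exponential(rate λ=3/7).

For X ~ Exponential(rate λ=3/7):
Var(X) = \frac{49}{9}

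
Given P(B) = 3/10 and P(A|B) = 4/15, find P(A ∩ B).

By definition, P(A|B) = P(A ∩ B) / P(B)
So P(A ∩ B) = P(A|B) × P(B)
= 4/15 × 3/10
= 2/25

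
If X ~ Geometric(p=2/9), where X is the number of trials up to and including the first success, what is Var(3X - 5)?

For X ~ Geometric(p=2/9), where X is the number of trials up to and including the first success:
Var(X) = \frac{63}{4}
Var(3X - 5) = (3)² × Var(X) = 9 × \frac{63}{4} = \frac{567}{4}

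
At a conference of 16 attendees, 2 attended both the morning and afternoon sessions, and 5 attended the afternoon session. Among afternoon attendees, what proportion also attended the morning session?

P(A ∩ B) = 2/16 = 1/8
P(B) = 5/16
P(A|B) = P(A ∩ B) / P(B) = (1/8) / (5/16) = 2/5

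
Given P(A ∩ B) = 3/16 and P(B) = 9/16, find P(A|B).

P(A|B) = P(A ∩ B) / P(B)
= (3/16) / (9/16)
= 1/3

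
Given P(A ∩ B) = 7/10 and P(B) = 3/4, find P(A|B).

P(A|B) = P(A ∩ B) / P(B)
= (7/10) / (3/4)
= 14/15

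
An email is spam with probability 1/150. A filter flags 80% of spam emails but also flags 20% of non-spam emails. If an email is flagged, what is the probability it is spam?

Let D = the rare event, + = positive/flagged.
P(D) = 1/150
P(+|D) = 80/100 = 4/5
P(+|D') = 20/100 = 1/5
P(+) = P(+|D)P(D) + P(+|D')P(D')
     = \frac{4}{5} × \frac{1}{150} + \frac{1}{5} × \frac{149}{150}
     = \frac{51}{250}
P(D|+) = P(+|D)P(D)/P(+) = \frac{4}{153}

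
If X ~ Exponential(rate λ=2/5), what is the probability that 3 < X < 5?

P(3 < X < 5) = ∫_{3}^{5} f(x) dx
where f(x) = \frac{2 e^{- \frac{2 x}{5}}}{5}
= - \frac{1}{e^{2}} + e^{- \frac{6}{5}}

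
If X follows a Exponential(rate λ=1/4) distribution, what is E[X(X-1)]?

E[X(X-1)] = E[X² - X] = E[X²] - E[X]
E[X] = 4
E[X²] = Var(X) + (E[X])² = 16 + (4)² = 32
E[X(X-1)] = 32 - 4 = 28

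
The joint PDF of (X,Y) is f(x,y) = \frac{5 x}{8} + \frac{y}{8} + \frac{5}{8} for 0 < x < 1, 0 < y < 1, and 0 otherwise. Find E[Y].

E[Y] = ∫_0^1 ∫_0^1 y × f(x,y) dx dy
= \frac{49}{96}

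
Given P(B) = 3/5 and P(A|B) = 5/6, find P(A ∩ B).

By definition, P(A|B) = P(A ∩ B) / P(B)
So P(A ∩ B) = P(A|B) × P(B)
= 5/6 × 3/5
= 1/2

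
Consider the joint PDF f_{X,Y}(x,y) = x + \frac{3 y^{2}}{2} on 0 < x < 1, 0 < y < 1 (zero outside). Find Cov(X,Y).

E[XY] = ∫∫ xy × f(x,y) dx dy = \frac{17}{48}
E[X] = \frac{7}{12}
E[Y] = \frac{5}{8}
Cov(X,Y) = E[XY] - E[X]E[Y] = - \frac{1}{96}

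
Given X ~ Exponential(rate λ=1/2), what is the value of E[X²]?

Using the identity E[X²] = Var(X) + (E[X])²:
E[X] = 2
Var(X) = 4
E[X²] = 4 + (2)²
= 8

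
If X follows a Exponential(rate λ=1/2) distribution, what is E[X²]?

Using the identity E[X²] = Var(X) + (E[X])²:
E[X] = 2
Var(X) = 4
E[X²] = 4 + (2)²
= 8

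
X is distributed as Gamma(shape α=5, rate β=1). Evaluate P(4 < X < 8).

P(4 < X < 8) = ∫_{4}^{8} f(x) dx
where f(x) = \frac{x^{4} e^{- x}}{24}
= \frac{-891 + 103 e^{4}}{3 e^{8}}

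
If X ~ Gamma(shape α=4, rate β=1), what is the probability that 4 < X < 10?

P(4 < X < 10) = ∫_{4}^{10} f(x) dx
where f(x) = \frac{x^{3} e^{- x}}{6}
= \frac{-683 + 71 e^{6}}{3 e^{10}}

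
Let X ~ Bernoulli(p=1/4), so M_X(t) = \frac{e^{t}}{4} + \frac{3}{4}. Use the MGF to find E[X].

To find E[X], compute M^(1)(0):
M^(1)(t) = \frac{e^{t}}{4}
M^(1)(0) = \frac{1}{4}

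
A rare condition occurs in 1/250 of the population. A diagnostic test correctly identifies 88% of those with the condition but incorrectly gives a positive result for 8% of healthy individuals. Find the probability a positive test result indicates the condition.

Let D = the rare event, + = positive/flagged.
P(D) = 1/250
P(+|D) = 88/100 = 22/25
P(+|D') = 8/100 = 2/25
P(+) = P(+|D)P(D) + P(+|D')P(D')
     = \frac{22}{25} × \frac{1}{250} + \frac{2}{25} × \frac{249}{250}
     = \frac{52}{625}
P(D|+) = P(+|D)P(D)/P(+) = \frac{11}{260}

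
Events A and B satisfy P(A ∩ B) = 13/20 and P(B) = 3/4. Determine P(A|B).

P(A|B) = P(A ∩ B) / P(B)
= (13/20) / (3/4)
= 13/15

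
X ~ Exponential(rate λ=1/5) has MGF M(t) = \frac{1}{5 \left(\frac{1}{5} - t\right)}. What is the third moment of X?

To find E[X^3], compute M^(3)(0):
M^(1)(t) = \frac{1}{5 \left(\frac{1}{5} - t\right)^{2}}
M^(2)(t) = \frac{2}{5 \left(\frac{1}{5} - t\right)^{3}}
M^(3)(t) = \frac{6}{5 \left(\frac{1}{5} - t\right)^{4}}
M^(3)(0) = 750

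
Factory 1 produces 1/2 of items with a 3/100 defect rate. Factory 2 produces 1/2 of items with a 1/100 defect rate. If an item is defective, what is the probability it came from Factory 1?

Using Bayes' theorem:
P(F1) = 1/2, P(D|F1) = 3/100
P(F2) = 1/2, P(D|F2) = 1/100
P(D) = P(D|F1)P(F1) + P(D|F2)P(F2)
     = \frac{1}{50}
P(F1|D) = P(D|F1)P(F1) / P(D)
= \frac{3}{4}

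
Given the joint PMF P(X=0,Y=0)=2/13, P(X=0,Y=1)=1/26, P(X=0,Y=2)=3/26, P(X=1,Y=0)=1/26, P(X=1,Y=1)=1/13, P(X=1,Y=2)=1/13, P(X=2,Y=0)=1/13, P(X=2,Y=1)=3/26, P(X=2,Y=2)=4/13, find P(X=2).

P(X=2) = P(X=2,Y=0) + P(X=2,Y=1) + P(X=2,Y=2)
= 1/13 + 3/26 + 4/13
= 1/2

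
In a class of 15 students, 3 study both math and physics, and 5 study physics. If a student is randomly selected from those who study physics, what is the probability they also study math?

P(A ∩ B) = 3/15 = 1/5
P(B) = 5/15 = 1/3
P(A|B) = P(A ∩ B) / P(B) = (1/5) / (1/3) = 3/5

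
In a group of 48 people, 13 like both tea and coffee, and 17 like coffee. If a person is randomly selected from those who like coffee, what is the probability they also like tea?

P(A ∩ B) = 13/48
P(B) = 17/48
P(A|B) = P(A ∩ B) / P(B) = (13/48) / (17/48) = 13/17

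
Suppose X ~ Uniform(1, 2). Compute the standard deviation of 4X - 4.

For X ~ Uniform(1, 2):
Var(X) = \frac{1}{12}
SD(X) = √(Var(X)) = √(\frac{1}{12}) = \frac{\sqrt{3}}{6}
SD(4X - 4) = |4| × SD(X) = 4 × \frac{\sqrt{3}}{6} = \frac{2 \sqrt{3}}{3}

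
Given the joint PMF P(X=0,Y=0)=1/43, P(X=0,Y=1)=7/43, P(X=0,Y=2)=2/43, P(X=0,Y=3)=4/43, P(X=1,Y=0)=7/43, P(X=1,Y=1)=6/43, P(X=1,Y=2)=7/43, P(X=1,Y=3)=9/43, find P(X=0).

P(X=0) = P(X=0,Y=0) + P(X=0,Y=1) + P(X=0,Y=2) + P(X=0,Y=3)
= 1/43 + 7/43 + 2/43 + 4/43
= 14/43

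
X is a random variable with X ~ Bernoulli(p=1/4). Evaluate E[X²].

Using the identity E[X²] = Var(X) + (E[X])²:
E[X] = \frac{1}{4}
Var(X) = \frac{3}{16}
E[X²] = \frac{3}{16} + (\frac{1}{4})²
= \frac{1}{4}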